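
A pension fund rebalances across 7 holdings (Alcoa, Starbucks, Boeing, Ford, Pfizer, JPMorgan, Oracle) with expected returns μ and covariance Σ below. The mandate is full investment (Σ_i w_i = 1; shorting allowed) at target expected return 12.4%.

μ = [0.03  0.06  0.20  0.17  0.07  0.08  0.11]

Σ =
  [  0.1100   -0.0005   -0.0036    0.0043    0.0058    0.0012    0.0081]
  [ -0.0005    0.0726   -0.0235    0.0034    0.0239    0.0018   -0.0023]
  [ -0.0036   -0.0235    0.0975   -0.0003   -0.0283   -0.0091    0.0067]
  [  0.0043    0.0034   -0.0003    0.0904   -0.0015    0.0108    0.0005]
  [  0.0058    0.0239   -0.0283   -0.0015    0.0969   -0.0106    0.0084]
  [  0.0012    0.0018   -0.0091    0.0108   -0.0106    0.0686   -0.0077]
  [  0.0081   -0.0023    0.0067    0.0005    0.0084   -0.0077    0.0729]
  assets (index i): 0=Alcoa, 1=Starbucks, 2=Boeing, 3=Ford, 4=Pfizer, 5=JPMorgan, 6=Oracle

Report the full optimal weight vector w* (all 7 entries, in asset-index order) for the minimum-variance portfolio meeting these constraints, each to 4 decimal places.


x=Σ⁻¹μ = [0.1236  1.2222  2.7988  1.6629  1.3195  1.5891  1.2809]
y=Σ⁻¹𝟙 = [7.6998  15.2855  18.8435  8.1076  12.7053  18.5811  12.0553]
a=μᵀx=1.279894  b=𝟙ᵀx=9.997058  c=𝟙ᵀy=93.278140  D=ac−b²=19.444975
λ₁=(c·0.124−b)/D = (93.278140·0.124−9.997058)/19.444975 = 0.080711
λ₂=(a−b·0.124)/D = (1.279894−9.997058·0.124)/19.444975 = 0.002070
w* = 0.080711·x + 0.002070·y:
  w_0 = 0.080711·0.1236 + 0.002070·7.6998 = 0.0259  (Alcoa)
  w_1 = 0.080711·1.2222 + 0.002070·15.2855 = 0.1303  (Starbucks)
  w_2 = 0.080711·2.7988 + 0.002070·18.8435 = 0.2649  (Boeing)
  w_3 = 0.080711·1.6629 + 0.002070·8.1076 = 0.1510  (Ford)
  w_4 = 0.080711·1.3195 + 0.002070·12.7053 = 0.1328  (Pfizer)
  w_5 = 0.080711·1.5891 + 0.002070·18.5811 = 0.1667  (JPMorgan)
  w_6 = 0.080711·1.2809 + 0.002070·12.0553 = 0.1283  (Oracle)
Σw_i=1.0000  μᵀw=0.1240
σ²=wᵀΣw=λ₁·μ_p+λ₂ = 0.080711·0.124 + 0.002070 = 0.012079 ≈ 0.0121

0.0259  0.1303  0.2649  0.1510  0.1328  0.1667  0.1283


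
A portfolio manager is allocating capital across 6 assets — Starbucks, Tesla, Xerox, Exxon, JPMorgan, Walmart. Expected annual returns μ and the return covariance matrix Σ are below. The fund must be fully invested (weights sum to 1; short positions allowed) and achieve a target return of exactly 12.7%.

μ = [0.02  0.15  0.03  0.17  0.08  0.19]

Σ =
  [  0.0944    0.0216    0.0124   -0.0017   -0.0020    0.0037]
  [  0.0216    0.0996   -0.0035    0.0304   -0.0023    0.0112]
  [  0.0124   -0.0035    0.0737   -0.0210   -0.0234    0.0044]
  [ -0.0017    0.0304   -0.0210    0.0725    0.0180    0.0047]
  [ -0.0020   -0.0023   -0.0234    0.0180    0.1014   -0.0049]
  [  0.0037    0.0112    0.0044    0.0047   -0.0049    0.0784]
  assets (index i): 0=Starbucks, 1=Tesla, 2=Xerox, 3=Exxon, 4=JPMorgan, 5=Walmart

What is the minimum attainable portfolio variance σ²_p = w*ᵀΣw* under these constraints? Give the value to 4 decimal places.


u=Σ⁻¹μ = [-0.1415  0.7312  1.1732  2.0294  0.8190  2.1894]
v=Σ⁻¹𝟙 = [7.1747  3.9258  20.0058  14.2671  12.6923  10.6709]
a=μᵀu=0.968557  b=𝟙ᵀu=6.800782  c=𝟙ᵀv=68.736458  D=ac−b²=20.324571
λ₁=(c·0.127−b)/D = (68.736458·0.127−6.800782)/20.324571 = 0.094897
λ₂=(a−b·0.127)/D = (0.968557−6.800782·0.127)/20.324571 = 0.005159
w* = 0.094897·u + 0.005159·v:
  w_0 = 0.094897·-0.1415 + 0.005159·7.1747 = 0.0236  (Starbucks)
  w_1 = 0.094897·0.7312 + 0.005159·3.9258 = 0.0896  (Tesla)
  w_2 = 0.094897·1.1732 + 0.005159·20.0058 = 0.2145  (Xerox)
  w_3 = 0.094897·2.0294 + 0.005159·14.2671 = 0.2662  (Exxon)
  w_4 = 0.094897·0.8190 + 0.005159·12.6923 = 0.1432  (JPMorgan)
  w_5 = 0.094897·2.1894 + 0.005159·10.6709 = 0.2628  (Walmart)
Σw_i=1.0000  μᵀw=0.1270
σ²=wᵀΣw=λ₁·μ_p+λ₂ = 0.094897·0.127 + 0.005159 = 0.017211 ≈ 0.0172

0.0172


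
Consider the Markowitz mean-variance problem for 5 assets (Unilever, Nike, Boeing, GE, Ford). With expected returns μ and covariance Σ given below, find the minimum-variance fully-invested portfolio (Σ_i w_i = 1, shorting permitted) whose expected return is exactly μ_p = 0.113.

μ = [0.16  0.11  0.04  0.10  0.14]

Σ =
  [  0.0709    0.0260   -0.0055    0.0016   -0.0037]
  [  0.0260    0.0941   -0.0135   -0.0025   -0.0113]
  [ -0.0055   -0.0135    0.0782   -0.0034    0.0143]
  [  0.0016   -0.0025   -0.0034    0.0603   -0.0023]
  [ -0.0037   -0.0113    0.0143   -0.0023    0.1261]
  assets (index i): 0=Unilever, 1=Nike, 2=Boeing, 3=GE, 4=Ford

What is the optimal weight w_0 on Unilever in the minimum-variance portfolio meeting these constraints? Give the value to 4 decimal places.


0.2485

p=Σ⁻¹μ = [2.0014  0.9017  0.6624  1.7260  1.2061]
q=Σ⁻¹𝟙 = [11.1986  11.0827  14.8220  17.8830  7.8973]
a=μᵀp=0.787368  b=𝟙ᵀp=6.497667  c=𝟙ᵀq=62.883555  D=ac−b²=7.292799
λ₁=(c·0.113−b)/D = (62.883555·0.113−6.497667)/7.292799 = 0.083394
λ₂=(a−b·0.113)/D = (0.787368−6.497667·0.113)/7.292799 = 0.007285
w* = 0.083394·p + 0.007285·q:
  w_0 = 0.083394·2.0014 + 0.007285·11.1986 = 0.2485  (Unilever)
  w_1 = 0.083394·0.9017 + 0.007285·11.0827 = 0.1559  (Nike)
  w_2 = 0.083394·0.6624 + 0.007285·14.8220 = 0.1632  (Boeing)
  w_3 = 0.083394·1.7260 + 0.007285·17.8830 = 0.2742  (GE)
  w_4 = 0.083394·1.2061 + 0.007285·7.8973 = 0.1581  (Ford)
Σw_i=1.0000  μᵀw=0.1130
σ²=wᵀΣw=λ₁·μ_p+λ₂ = 0.083394·0.113 + 0.007285 = 0.016709 ≈ 0.0167


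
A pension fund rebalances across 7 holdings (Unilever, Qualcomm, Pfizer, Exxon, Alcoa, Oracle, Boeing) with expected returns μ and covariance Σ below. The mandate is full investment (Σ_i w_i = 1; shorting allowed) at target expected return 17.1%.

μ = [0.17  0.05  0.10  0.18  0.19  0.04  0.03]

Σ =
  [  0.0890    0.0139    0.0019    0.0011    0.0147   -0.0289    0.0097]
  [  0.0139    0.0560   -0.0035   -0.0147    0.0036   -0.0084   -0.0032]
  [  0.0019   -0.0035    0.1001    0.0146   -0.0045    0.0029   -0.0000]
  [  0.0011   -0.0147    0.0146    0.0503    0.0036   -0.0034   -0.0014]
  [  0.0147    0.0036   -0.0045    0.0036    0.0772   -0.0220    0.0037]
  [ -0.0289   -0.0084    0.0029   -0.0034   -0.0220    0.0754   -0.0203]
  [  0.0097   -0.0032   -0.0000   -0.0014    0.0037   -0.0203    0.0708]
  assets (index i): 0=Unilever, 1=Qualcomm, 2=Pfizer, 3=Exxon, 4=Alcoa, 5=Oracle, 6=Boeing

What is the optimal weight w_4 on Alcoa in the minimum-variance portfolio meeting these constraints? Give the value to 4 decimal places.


u=Σ⁻¹μ = [1.8987  1.7644  0.4910  3.9294  2.5624  2.6129  0.9363]
v=Σ⁻¹𝟙 = [11.8606  27.7032  6.5255  27.4843  16.7926  32.9380  22.8614]
a=μᵀu=1.786857  b=𝟙ᵀu=14.195141  c=𝟙ᵀv=146.165599  D=ac−b²=59.675062
λ₁=(c·0.171−b)/D = (146.165599·0.171−14.195141)/59.675062 = 0.180966
λ₂=(a−b·0.171)/D = (1.786857−14.195141·0.171)/59.675062 = -0.010733
w* = 0.180966·u + -0.010733·v:
  w_0 = 0.180966·1.8987 + -0.010733·11.8606 = 0.2163  (Unilever)
  w_1 = 0.180966·1.7644 + -0.010733·27.7032 = 0.0220  (Qualcomm)
  w_2 = 0.180966·0.4910 + -0.010733·6.5255 = 0.0188  (Pfizer)
  w_3 = 0.180966·3.9294 + -0.010733·27.4843 = 0.4161  (Exxon)
  w_4 = 0.180966·2.5624 + -0.010733·16.7926 = 0.2835  (Alcoa)
  w_5 = 0.180966·2.6129 + -0.010733·32.9380 = 0.1193  (Oracle)
  w_6 = 0.180966·0.9363 + -0.010733·22.8614 = -0.0759  (Boeing)
Σw_i=1.0000  μᵀw=0.1710
σ²=wᵀΣw=λ₁·μ_p+λ₂ = 0.180966·0.171 + -0.010733 = 0.020212 ≈ 0.0202

0.2835


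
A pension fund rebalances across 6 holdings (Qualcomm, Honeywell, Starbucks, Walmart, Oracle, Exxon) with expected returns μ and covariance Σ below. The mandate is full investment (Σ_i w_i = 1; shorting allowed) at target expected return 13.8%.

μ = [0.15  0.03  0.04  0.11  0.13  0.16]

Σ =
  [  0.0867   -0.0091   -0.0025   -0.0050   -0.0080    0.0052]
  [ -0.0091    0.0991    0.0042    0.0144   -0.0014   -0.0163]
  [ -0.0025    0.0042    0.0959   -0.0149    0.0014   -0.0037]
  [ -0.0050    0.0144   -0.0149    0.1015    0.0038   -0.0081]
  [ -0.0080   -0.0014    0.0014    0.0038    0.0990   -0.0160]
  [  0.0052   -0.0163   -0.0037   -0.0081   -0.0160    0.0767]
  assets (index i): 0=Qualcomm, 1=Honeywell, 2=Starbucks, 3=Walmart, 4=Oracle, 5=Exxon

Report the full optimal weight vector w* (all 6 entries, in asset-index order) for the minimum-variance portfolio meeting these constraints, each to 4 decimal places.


0.2418  0.0215  0.0204  0.1488  0.2297  0.3377

x=Σ⁻¹μ = [1.9133  0.7207  0.7173  1.3249  1.8484  2.6696]
y=Σ⁻¹𝟙 = [14.0030  12.5550  12.6010  11.6451  13.9367  19.5015]
a=μᵀx=1.150466  b=𝟙ᵀx=9.194124  c=𝟙ᵀy=84.242365  D=ac−b²=12.386089
λ₁=(c·0.138−b)/D = (84.242365·0.138−9.194124)/12.386089 = 0.196295
λ₂=(a−b·0.138)/D = (1.150466−9.194124·0.138)/12.386089 = -0.009553
w* = 0.196295·x + -0.009553·y:
  w_0 = 0.196295·1.9133 + -0.009553·14.0030 = 0.2418  (Qualcomm)
  w_1 = 0.196295·0.7207 + -0.009553·12.5550 = 0.0215  (Honeywell)
  w_2 = 0.196295·0.7173 + -0.009553·12.6010 = 0.0204  (Starbucks)
  w_3 = 0.196295·1.3249 + -0.009553·11.6451 = 0.1488  (Walmart)
  w_4 = 0.196295·1.8484 + -0.009553·13.9367 = 0.2297  (Oracle)
  w_5 = 0.196295·2.6696 + -0.009553·19.5015 = 0.3377  (Exxon)
Σw_i=1.0000  μᵀw=0.1380
σ²=wᵀΣw=λ₁·μ_p+λ₂ = 0.196295·0.138 + -0.009553 = 0.017536 ≈ 0.0175


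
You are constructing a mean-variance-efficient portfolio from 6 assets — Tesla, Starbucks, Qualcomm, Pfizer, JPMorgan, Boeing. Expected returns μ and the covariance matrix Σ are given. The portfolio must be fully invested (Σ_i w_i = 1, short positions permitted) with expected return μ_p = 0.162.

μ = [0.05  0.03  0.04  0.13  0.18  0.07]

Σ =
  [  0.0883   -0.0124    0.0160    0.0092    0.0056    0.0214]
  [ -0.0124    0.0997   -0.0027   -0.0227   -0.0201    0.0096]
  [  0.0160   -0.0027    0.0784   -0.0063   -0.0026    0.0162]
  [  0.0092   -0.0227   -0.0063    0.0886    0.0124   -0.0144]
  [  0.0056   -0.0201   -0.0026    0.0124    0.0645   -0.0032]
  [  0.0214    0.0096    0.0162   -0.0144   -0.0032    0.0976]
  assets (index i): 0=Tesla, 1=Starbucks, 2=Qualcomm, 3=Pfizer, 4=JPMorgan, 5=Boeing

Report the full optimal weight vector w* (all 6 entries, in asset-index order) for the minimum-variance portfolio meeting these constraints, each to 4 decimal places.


-0.1150  0.0703  -0.0375  0.2566  0.6909  0.1347

g=Σ⁻¹μ = [0.0872  1.1868  0.5865  1.5257  2.9232  0.8050]
h=Σ⁻¹𝟙 = [7.0310  17.5232  12.1101  14.5848  18.4217  7.7265]
a=μᵀg=0.844297  b=𝟙ᵀg=7.114437  c=𝟙ᵀh=77.397240  D=ac−b²=14.731023
λ₁=(c·0.162−b)/D = (77.397240·0.162−7.114437)/14.731023 = 0.368197
λ₂=(a−b·0.162)/D = (0.844297−7.114437·0.162)/14.731023 = -0.020925
w* = 0.368197·g + -0.020925·h:
  w_0 = 0.368197·0.0872 + -0.020925·7.0310 = -0.1150  (Tesla)
  w_1 = 0.368197·1.1868 + -0.020925·17.5232 = 0.0703  (Starbucks)
  w_2 = 0.368197·0.5865 + -0.020925·12.1101 = -0.0375  (Qualcomm)
  w_3 = 0.368197·1.5257 + -0.020925·14.5848 = 0.2566  (Pfizer)
  w_4 = 0.368197·2.9232 + -0.020925·18.4217 = 0.6909  (JPMorgan)
  w_5 = 0.368197·0.8050 + -0.020925·7.7265 = 0.1347  (Boeing)
Σw_i=1.0000  μᵀw=0.1620
σ²=wᵀΣw=λ₁·μ_p+λ₂ = 0.368197·0.162 + -0.020925 = 0.038723 ≈ 0.0387


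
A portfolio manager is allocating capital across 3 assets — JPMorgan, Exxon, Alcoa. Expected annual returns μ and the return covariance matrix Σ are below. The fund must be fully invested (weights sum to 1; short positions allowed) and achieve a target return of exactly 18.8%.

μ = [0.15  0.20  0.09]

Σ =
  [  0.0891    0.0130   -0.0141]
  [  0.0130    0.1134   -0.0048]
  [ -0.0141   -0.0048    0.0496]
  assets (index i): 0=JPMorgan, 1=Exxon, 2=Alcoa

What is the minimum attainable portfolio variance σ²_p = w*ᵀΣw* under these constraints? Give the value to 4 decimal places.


0.0738

u=Σ⁻¹μ = [1.8366  1.6588  2.4972]
v=Σ⁻¹𝟙 = [13.9616  8.2731  24.9308]
a=μᵀu=0.832005  b=𝟙ᵀu=5.992624  c=𝟙ᵀv=47.165459  D=ac−b²=3.330356
λ₁=(c·0.188−b)/D = (47.165459·0.188−5.992624)/3.330356 = 0.863116
λ₂=(a−b·0.188)/D = (0.832005−5.992624·0.188)/3.330356 = -0.088462
w* = 0.863116·u + -0.088462·v:
  w_0 = 0.863116·1.8366 + -0.088462·13.9616 = 0.3502  (JPMorgan)
  w_1 = 0.863116·1.6588 + -0.088462·8.2731 = 0.6999  (Exxon)
  w_2 = 0.863116·2.4972 + -0.088462·24.9308 = -0.0501  (Alcoa)
Σw_i=1.0000  μᵀw=0.1880
σ²=wᵀΣw=λ₁·μ_p+λ₂ = 0.863116·0.188 + -0.088462 = 0.073804 ≈ 0.0738


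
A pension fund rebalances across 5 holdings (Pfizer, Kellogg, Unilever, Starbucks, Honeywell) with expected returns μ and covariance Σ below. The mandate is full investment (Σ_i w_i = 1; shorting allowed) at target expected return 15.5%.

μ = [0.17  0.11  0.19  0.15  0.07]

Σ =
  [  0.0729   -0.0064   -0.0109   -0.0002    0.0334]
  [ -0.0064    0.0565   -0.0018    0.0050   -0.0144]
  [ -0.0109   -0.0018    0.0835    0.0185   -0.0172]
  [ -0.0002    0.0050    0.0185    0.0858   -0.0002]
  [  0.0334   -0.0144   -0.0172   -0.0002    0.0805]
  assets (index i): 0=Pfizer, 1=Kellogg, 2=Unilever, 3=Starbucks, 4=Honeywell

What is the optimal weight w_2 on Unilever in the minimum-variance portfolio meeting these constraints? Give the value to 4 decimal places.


0.2933

u=Σ⁻¹μ = [2.5723  2.4298  2.5933  1.0553  0.7937]
v=Σ⁻¹𝟙 = [11.0741  22.6998  15.4817  7.0553  15.2136]
a=μᵀu=1.411146  b=𝟙ᵀu=9.444356  c=𝟙ᵀv=71.524605  D=ac−b²=11.735818
λ₁=(c·0.155−b)/D = (71.524605·0.155−9.444356)/11.735818 = 0.139910
λ₂=(a−b·0.155)/D = (1.411146−9.444356·0.155)/11.735818 = -0.004493
w* = 0.139910·u + -0.004493·v:
  w_0 = 0.139910·2.5723 + -0.004493·11.0741 = 0.3101  (Pfizer)
  w_1 = 0.139910·2.4298 + -0.004493·22.6998 = 0.2380  (Kellogg)
  w_2 = 0.139910·2.5933 + -0.004493·15.4817 = 0.2933  (Unilever)
  w_3 = 0.139910·1.0553 + -0.004493·7.0553 = 0.1160  (Starbucks)
  w_4 = 0.139910·0.7937 + -0.004493·15.2136 = 0.0427  (Honeywell)
Σw_i=1.0000  μᵀw=0.1550
σ²=wᵀΣw=λ₁·μ_p+λ₂ = 0.139910·0.155 + -0.004493 = 0.017193 ≈ 0.0172


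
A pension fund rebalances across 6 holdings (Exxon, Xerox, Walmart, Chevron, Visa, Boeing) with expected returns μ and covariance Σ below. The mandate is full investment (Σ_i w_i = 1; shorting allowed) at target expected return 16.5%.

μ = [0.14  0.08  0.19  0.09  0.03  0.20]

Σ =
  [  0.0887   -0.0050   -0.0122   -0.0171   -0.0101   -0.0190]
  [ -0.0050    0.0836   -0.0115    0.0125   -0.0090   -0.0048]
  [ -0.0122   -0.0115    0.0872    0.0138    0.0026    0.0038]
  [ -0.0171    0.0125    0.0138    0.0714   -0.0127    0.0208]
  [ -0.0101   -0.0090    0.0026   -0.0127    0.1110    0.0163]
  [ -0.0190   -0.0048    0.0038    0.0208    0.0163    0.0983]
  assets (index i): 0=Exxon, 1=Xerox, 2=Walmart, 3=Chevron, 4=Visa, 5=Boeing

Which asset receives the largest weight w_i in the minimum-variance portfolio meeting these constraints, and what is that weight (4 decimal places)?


Walmart (0.2973)

u=Σ⁻¹μ = [2.6543  1.5634  2.5677  0.4851  0.2852  2.3748]
v=Σ⁻¹𝟙 = [19.8215  14.8808  13.3993  12.8750  11.7781  9.5355]
a=μᵀu=1.511712  b=𝟙ᵀu=9.930534  c=𝟙ᵀv=82.290205  D=ac−b²=25.783595
λ₁=(c·0.165−b)/D = (82.290205·0.165−9.930534)/25.783595 = 0.141460
λ₂=(a−b·0.165)/D = (1.511712−9.930534·0.165)/25.783595 = -0.004919
w* = 0.141460·u + -0.004919·v:
  w_0 = 0.141460·2.6543 + -0.004919·19.8215 = 0.2780  (Exxon)
  w_1 = 0.141460·1.5634 + -0.004919·14.8808 = 0.1480  (Xerox)
  w_2 = 0.141460·2.5677 + -0.004919·13.3993 = 0.2973  (Walmart)
  w_3 = 0.141460·0.4851 + -0.004919·12.8750 = 0.0053  (Chevron)
  w_4 = 0.141460·0.2852 + -0.004919·11.7781 = -0.0176  (Visa)
  w_5 = 0.141460·2.3748 + -0.004919·9.5355 = 0.2890  (Boeing)
Σw_i=1.0000  μᵀw=0.1650
σ²=wᵀΣw=λ₁·μ_p+λ₂ = 0.141460·0.165 + -0.004919 = 0.018422 ≈ 0.0184


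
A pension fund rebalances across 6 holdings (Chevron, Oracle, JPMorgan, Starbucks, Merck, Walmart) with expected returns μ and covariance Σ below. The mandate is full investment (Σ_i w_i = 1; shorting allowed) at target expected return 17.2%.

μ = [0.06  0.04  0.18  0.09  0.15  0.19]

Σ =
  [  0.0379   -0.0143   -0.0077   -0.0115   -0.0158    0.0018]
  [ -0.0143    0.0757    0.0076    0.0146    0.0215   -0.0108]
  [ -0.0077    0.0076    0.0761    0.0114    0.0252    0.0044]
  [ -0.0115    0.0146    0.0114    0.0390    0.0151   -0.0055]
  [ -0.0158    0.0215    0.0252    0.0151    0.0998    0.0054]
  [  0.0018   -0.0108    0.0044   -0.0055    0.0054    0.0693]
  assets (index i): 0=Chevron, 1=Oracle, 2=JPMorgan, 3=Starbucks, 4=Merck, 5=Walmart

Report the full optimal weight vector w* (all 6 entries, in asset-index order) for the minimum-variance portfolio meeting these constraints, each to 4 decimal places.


p=Σ⁻¹μ = [3.1858  0.6022  1.7913  2.5442  0.8904  2.7716]
q=Σ⁻¹𝟙 = [45.0406  15.6762  8.5499  30.6244  6.0548  17.1190]
a=μᵀp=1.426812  b=𝟙ᵀp=11.785505  c=𝟙ᵀq=123.064966  D=ac−b²=36.692449
λ₁=(c·0.172−b)/D = (123.064966·0.172−11.785505)/36.692449 = 0.255684
λ₂=(a−b·0.172)/D = (1.426812−11.785505·0.172)/36.692449 = -0.016360
w* = 0.255684·p + -0.016360·q:
  w_0 = 0.255684·3.1858 + -0.016360·45.0406 = 0.0777  (Chevron)
  w_1 = 0.255684·0.6022 + -0.016360·15.6762 = -0.1025  (Oracle)
  w_2 = 0.255684·1.7913 + -0.016360·8.5499 = 0.3181  (JPMorgan)
  w_3 = 0.255684·2.5442 + -0.016360·30.6244 = 0.1495  (Starbucks)
  w_4 = 0.255684·0.8904 + -0.016360·6.0548 = 0.1286  (Merck)
  w_5 = 0.255684·2.7716 + -0.016360·17.1190 = 0.4286  (Walmart)
Σw_i=1.0000  μᵀw=0.1720
σ²=wᵀΣw=λ₁·μ_p+λ₂ = 0.255684·0.172 + -0.016360 = 0.027617 ≈ 0.0276

0.0777  -0.1025  0.3181  0.1495  0.1286  0.4286


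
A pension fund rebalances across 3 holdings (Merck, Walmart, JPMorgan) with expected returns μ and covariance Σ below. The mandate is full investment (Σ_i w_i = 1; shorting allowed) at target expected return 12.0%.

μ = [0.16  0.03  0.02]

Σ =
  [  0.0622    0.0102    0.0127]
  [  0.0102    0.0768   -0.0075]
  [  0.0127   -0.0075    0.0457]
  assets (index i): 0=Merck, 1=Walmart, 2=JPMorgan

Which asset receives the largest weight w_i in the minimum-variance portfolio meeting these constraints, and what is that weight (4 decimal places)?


Merck (0.7040)

p=Σ⁻¹μ = [2.6296  0.0130  -0.2910]
q=Σ⁻¹𝟙 = [9.4023  13.8762  21.5462]
a=μᵀp=0.415311  b=𝟙ᵀp=2.351586  c=𝟙ᵀq=44.824761  D=ac−b²=13.086266
λ₁=(c·0.120−b)/D = (44.824761·0.120−2.351586)/13.086266 = 0.231341
λ₂=(a−b·0.120)/D = (0.415311−2.351586·0.120)/13.086266 = 0.010173
w* = 0.231341·p + 0.010173·q:
  w_0 = 0.231341·2.6296 + 0.010173·9.4023 = 0.7040  (Merck)
  w_1 = 0.231341·0.0130 + 0.010173·13.8762 = 0.1442  (Walmart)
  w_2 = 0.231341·-0.2910 + 0.010173·21.5462 = 0.1519  (JPMorgan)
Σw_i=1.0000  μᵀw=0.1200
σ²=wᵀΣw=λ₁·μ_p+λ₂ = 0.231341·0.120 + 0.010173 = 0.037933 ≈ 0.0379


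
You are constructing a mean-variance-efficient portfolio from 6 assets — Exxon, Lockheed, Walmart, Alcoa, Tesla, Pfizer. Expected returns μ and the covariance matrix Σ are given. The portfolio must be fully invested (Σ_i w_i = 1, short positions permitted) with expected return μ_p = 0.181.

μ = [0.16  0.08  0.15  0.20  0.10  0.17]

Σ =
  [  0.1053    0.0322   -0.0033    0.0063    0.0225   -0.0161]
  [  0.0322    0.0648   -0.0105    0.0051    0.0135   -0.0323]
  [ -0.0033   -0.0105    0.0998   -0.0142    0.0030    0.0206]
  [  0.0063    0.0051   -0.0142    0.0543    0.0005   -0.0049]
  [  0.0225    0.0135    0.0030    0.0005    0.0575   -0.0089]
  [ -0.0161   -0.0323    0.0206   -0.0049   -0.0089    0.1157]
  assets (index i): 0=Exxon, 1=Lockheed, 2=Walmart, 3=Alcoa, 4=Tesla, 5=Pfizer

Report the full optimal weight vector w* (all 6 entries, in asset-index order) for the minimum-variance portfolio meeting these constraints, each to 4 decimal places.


0.1595  -0.0236  0.1816  0.5034  0.0143  0.1649

p=Σ⁻¹μ = [0.9235  1.4715  1.8308  4.0814  1.2028  1.9480]
q=Σ⁻¹𝟙 = [2.1307  18.8212  11.7011  20.6022  13.5196  14.0230]
a=μᵀp=1.807828  b=𝟙ᵀp=11.458063  c=𝟙ᵀq=80.797657  D=ac−b²=14.781063
λ₁=(c·0.181−b)/D = (80.797657·0.181−11.458063)/14.781063 = 0.214214
λ₂=(a−b·0.181)/D = (1.807828−11.458063·0.181)/14.781063 = -0.018001
w* = 0.214214·p + -0.018001·q:
  w_0 = 0.214214·0.9235 + -0.018001·2.1307 = 0.1595  (Exxon)
  w_1 = 0.214214·1.4715 + -0.018001·18.8212 = -0.0236  (Lockheed)
  w_2 = 0.214214·1.8308 + -0.018001·11.7011 = 0.1816  (Walmart)
  w_3 = 0.214214·4.0814 + -0.018001·20.6022 = 0.5034  (Alcoa)
  w_4 = 0.214214·1.2028 + -0.018001·13.5196 = 0.0143  (Tesla)
  w_5 = 0.214214·1.9480 + -0.018001·14.0230 = 0.1649  (Pfizer)
Σw_i=1.0000  μᵀw=0.1810
σ²=wᵀΣw=λ₁·μ_p+λ₂ = 0.214214·0.181 + -0.018001 = 0.020771 ≈ 0.0208


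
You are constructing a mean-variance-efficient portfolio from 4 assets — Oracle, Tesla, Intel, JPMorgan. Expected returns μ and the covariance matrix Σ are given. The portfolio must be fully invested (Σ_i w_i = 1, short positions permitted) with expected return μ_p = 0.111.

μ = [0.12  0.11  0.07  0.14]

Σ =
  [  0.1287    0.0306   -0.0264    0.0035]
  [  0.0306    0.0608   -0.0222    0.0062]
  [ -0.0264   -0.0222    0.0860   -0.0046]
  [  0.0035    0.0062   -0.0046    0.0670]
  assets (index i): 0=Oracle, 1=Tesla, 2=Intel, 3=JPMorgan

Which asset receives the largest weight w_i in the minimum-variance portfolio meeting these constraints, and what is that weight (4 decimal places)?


JPMorgan (0.3303)

x=Σ⁻¹μ = [0.7825  1.8062  1.6270  1.9932]
y=Σ⁻¹𝟙 = [6.9311  18.5629  19.3054  14.1710]
a=μᵀx=0.685529  b=𝟙ᵀx=6.208978  c=𝟙ᵀy=58.970494  D=ac−b²=1.874544
λ₁=(c·0.111−b)/D = (58.970494·0.111−6.208978)/1.874544 = 0.179642
λ₂=(a−b·0.111)/D = (0.685529−6.208978·0.111)/1.874544 = -0.001957
w* = 0.179642·x + -0.001957·y:
  w_0 = 0.179642·0.7825 + -0.001957·6.9311 = 0.1270  (Oracle)
  w_1 = 0.179642·1.8062 + -0.001957·18.5629 = 0.2881  (Tesla)
  w_2 = 0.179642·1.6270 + -0.001957·19.3054 = 0.2545  (Intel)
  w_3 = 0.179642·1.9932 + -0.001957·14.1710 = 0.3303  (JPMorgan)
Σw_i=1.0000  μᵀw=0.1110
σ²=wᵀΣw=λ₁·μ_p+λ₂ = 0.179642·0.111 + -0.001957 = 0.017983 ≈ 0.0180


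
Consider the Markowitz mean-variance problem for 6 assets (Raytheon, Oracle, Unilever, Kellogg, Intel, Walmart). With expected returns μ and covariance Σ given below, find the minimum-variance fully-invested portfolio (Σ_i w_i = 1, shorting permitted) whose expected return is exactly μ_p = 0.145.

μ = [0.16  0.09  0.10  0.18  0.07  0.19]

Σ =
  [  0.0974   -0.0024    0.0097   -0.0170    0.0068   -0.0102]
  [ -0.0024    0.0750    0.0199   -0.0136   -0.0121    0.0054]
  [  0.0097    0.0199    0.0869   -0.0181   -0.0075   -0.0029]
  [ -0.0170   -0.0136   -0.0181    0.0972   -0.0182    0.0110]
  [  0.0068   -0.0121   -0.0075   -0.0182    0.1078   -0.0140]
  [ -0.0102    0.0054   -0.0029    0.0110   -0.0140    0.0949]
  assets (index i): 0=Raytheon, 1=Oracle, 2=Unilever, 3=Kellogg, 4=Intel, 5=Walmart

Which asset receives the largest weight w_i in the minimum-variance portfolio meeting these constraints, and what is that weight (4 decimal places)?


x=Σ⁻¹μ = [2.1370  1.5014  1.3372  2.7303  1.5089  2.0933]
y=Σ⁻¹𝟙 = [12.8046  15.6014  12.1207  18.6001  15.7044  11.5571]
a=μᵀx=1.605573  b=𝟙ᵀx=11.308114  c=𝟙ᵀy=86.388334  D=ac−b²=10.829307
λ₁=(c·0.145−b)/D = (86.388334·0.145−11.308114)/10.829307 = 0.112491
λ₂=(a−b·0.145)/D = (1.605573−11.308114·0.145)/10.829307 = -0.003149
w* = 0.112491·x + -0.003149·y:
  w_0 = 0.112491·2.1370 + -0.003149·12.8046 = 0.2001  (Raytheon)
  w_1 = 0.112491·1.5014 + -0.003149·15.6014 = 0.1198  (Oracle)
  w_2 = 0.112491·1.3372 + -0.003149·12.1207 = 0.1122  (Unilever)
  w_3 = 0.112491·2.7303 + -0.003149·18.6001 = 0.2486  (Kellogg)
  w_4 = 0.112491·1.5089 + -0.003149·15.7044 = 0.1203  (Intel)
  w_5 = 0.112491·2.0933 + -0.003149·11.5571 = 0.1991  (Walmart)
Σw_i=1.0000  μᵀw=0.1450
σ²=wᵀΣw=λ₁·μ_p+λ₂ = 0.112491·0.145 + -0.003149 = 0.013162 ≈ 0.0132

Kellogg (0.2486)


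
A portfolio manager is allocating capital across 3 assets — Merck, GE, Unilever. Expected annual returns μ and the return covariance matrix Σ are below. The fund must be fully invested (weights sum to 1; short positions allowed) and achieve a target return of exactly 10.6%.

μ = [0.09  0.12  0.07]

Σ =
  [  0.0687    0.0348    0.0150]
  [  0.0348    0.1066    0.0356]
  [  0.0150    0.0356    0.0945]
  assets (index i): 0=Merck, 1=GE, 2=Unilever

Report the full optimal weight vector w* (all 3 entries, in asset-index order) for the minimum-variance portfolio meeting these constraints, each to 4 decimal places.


0.4030  0.5588  0.0382

g=Σ⁻¹μ = [0.8671  0.7335  0.3268]
h=Σ⁻¹𝟙 = [11.2989  3.1541  7.6003]
a=μᵀg=0.188936  b=𝟙ᵀg=1.927414  c=𝟙ᵀh=22.053300  D=ac−b²=0.451747
λ₁=(c·0.106−b)/D = (22.053300·0.106−1.927414)/0.451747 = 0.908111
λ₂=(a−b·0.106)/D = (0.188936−1.927414·0.106)/0.451747 = -0.034022
w* = 0.908111·g + -0.034022·h:
  w_0 = 0.908111·0.8671 + -0.034022·11.2989 = 0.4030  (Merck)
  w_1 = 0.908111·0.7335 + -0.034022·3.1541 = 0.5588  (GE)
  w_2 = 0.908111·0.3268 + -0.034022·7.6003 = 0.0382  (Unilever)
Σw_i=1.0000  μᵀw=0.1060
σ²=wᵀΣw=λ₁·μ_p+λ₂ = 0.908111·0.106 + -0.034022 = 0.062237 ≈ 0.0622


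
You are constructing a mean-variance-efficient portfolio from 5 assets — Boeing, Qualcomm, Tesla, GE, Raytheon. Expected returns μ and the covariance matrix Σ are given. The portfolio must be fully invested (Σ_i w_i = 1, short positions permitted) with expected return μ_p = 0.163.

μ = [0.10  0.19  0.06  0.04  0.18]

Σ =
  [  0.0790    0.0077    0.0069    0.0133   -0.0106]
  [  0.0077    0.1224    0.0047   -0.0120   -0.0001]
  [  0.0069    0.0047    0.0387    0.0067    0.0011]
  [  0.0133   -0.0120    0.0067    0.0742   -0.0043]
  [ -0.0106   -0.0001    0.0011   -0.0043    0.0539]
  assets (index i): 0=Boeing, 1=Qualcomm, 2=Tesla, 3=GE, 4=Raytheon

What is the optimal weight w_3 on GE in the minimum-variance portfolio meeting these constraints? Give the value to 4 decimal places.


0.0256

x=Σ⁻¹μ = [1.4216  1.4958  0.8976  0.6570  3.6560]
y=Σ⁻¹𝟙 = [10.9202  7.9211  20.2124  12.2086  21.2766]
a=μᵀx=1.164565  b=𝟙ᵀx=8.127921  c=𝟙ᵀy=72.539020  D=ac−b²=18.413320
λ₁=(c·0.163−b)/D = (72.539020·0.163−8.127921)/18.413320 = 0.200721
λ₂=(a−b·0.163)/D = (1.164565−8.127921·0.163)/18.413320 = -0.008705
w* = 0.200721·x + -0.008705·y:
  w_0 = 0.200721·1.4216 + -0.008705·10.9202 = 0.1903  (Boeing)
  w_1 = 0.200721·1.4958 + -0.008705·7.9211 = 0.2313  (Qualcomm)
  w_2 = 0.200721·0.8976 + -0.008705·20.2124 = 0.0042  (Tesla)
  w_3 = 0.200721·0.6570 + -0.008705·12.2086 = 0.0256  (GE)
  w_4 = 0.200721·3.6560 + -0.008705·21.2766 = 0.5486  (Raytheon)
Σw_i=1.0000  μᵀw=0.1630
σ²=wᵀΣw=λ₁·μ_p+λ₂ = 0.200721·0.163 + -0.008705 = 0.024013 ≈ 0.0240


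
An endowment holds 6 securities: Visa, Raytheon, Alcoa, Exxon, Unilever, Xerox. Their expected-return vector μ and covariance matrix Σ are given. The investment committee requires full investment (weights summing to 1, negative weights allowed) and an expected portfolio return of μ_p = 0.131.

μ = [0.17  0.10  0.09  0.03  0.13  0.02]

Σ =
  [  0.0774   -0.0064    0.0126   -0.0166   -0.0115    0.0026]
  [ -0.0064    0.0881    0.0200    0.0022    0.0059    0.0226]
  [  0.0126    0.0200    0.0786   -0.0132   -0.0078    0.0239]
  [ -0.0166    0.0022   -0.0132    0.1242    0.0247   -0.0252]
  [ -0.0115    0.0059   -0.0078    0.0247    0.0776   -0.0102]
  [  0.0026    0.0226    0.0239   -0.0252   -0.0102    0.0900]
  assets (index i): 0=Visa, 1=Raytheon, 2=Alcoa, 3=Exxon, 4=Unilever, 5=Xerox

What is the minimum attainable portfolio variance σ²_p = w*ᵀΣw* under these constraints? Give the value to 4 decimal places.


0.0201

x=Σ⁻¹μ = [2.5072  1.0174  0.7220  0.2435  1.9636  -0.0067]
y=Σ⁻¹𝟙 = [16.0497  6.5760  8.1598  10.5162  13.7272  11.3295]
a=μᵀx=0.855390  b=𝟙ᵀx=6.447051  c=𝟙ᵀy=66.358492  D=ac−b²=15.197908
λ₁=(c·0.131−b)/D = (66.358492·0.131−6.447051)/15.197908 = 0.147778
λ₂=(a−b·0.131)/D = (0.855390−6.447051·0.131)/15.197908 = 0.000712
w* = 0.147778·x + 0.000712·y:
  w_0 = 0.147778·2.5072 + 0.000712·16.0497 = 0.3819  (Visa)
  w_1 = 0.147778·1.0174 + 0.000712·6.5760 = 0.1550  (Raytheon)
  w_2 = 0.147778·0.7220 + 0.000712·8.1598 = 0.1125  (Alcoa)
  w_3 = 0.147778·0.2435 + 0.000712·10.5162 = 0.0435  (Exxon)
  w_4 = 0.147778·1.9636 + 0.000712·13.7272 = 0.3000  (Unilever)
  w_5 = 0.147778·-0.0067 + 0.000712·11.3295 = 0.0071  (Xerox)
Σw_i=1.0000  μᵀw=0.1310
σ²=wᵀΣw=λ₁·μ_p+λ₂ = 0.147778·0.131 + 0.000712 = 0.020071 ≈ 0.0201


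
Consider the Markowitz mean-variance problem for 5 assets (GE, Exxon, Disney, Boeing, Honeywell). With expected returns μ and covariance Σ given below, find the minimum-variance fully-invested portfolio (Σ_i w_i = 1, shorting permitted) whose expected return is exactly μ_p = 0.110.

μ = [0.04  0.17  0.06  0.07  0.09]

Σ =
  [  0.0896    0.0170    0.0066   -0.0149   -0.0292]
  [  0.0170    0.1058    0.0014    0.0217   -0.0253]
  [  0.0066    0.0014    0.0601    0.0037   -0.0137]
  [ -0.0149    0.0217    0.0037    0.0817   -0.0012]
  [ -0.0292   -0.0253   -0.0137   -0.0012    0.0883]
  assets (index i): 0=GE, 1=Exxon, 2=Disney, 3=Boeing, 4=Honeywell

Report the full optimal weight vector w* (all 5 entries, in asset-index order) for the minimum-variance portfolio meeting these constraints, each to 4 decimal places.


0.0679  0.3736  0.1919  0.0368  0.3298

p=Σ⁻¹μ = [0.7280  1.8550  1.3023  0.4673  1.9999]
q=Σ⁻¹𝟙 = [17.5304  9.3079  18.9507  12.4429  22.8985]
a=μᵀp=0.635307  b=𝟙ᵀp=6.352460  c=𝟙ᵀq=81.130336  D=ac−b²=11.188909
λ₁=(c·0.110−b)/D = (81.130336·0.110−6.352460)/11.188909 = 0.229860
λ₂=(a−b·0.110)/D = (0.635307−6.352460·0.110)/11.188909 = -0.005672
w* = 0.229860·p + -0.005672·q:
  w_0 = 0.229860·0.7280 + -0.005672·17.5304 = 0.0679  (GE)
  w_1 = 0.229860·1.8550 + -0.005672·9.3079 = 0.3736  (Exxon)
  w_2 = 0.229860·1.3023 + -0.005672·18.9507 = 0.1919  (Disney)
  w_3 = 0.229860·0.4673 + -0.005672·12.4429 = 0.0368  (Boeing)
  w_4 = 0.229860·1.9999 + -0.005672·22.8985 = 0.3298  (Honeywell)
Σw_i=1.0000  μᵀw=0.1100
σ²=wᵀΣw=λ₁·μ_p+λ₂ = 0.229860·0.110 + -0.005672 = 0.019613 ≈ 0.0196


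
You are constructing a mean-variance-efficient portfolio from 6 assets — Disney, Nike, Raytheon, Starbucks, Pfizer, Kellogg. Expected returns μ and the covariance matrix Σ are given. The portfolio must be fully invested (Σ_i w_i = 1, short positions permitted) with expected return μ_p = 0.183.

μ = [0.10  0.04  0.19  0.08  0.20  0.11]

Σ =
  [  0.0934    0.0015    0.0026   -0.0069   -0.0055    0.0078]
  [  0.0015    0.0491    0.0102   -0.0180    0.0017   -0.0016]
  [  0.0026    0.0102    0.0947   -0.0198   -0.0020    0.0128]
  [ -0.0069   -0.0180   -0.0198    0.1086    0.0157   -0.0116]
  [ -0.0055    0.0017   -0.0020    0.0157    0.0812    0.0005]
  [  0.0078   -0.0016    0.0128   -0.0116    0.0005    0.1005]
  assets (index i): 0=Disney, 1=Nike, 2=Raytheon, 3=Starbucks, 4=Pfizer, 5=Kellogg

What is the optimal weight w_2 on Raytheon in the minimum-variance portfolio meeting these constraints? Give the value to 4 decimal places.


x=Σ⁻¹μ = [1.1472  0.6829  2.0534  1.0469  2.3693  0.8639]
y=Σ⁻¹𝟙 = [10.9282  23.5740  9.7692  15.2368  9.7953  9.9431]
a=μᵀx=1.184832  b=𝟙ᵀx=8.163665  c=𝟙ᵀy=79.246544  D=ac−b²=27.248420
λ₁=(c·0.183−b)/D = (79.246544·0.183−8.163665)/27.248420 = 0.232617
λ₂=(a−b·0.183)/D = (1.184832−8.163665·0.183)/27.248420 = -0.011344
w* = 0.232617·x + -0.011344·y:
  w_0 = 0.232617·1.1472 + -0.011344·10.9282 = 0.1429  (Disney)
  w_1 = 0.232617·0.6829 + -0.011344·23.5740 = -0.1086  (Nike)
  w_2 = 0.232617·2.0534 + -0.011344·9.7692 = 0.3668  (Raytheon)
  w_3 = 0.232617·1.0469 + -0.011344·15.2368 = 0.0707  (Starbucks)
  w_4 = 0.232617·2.3693 + -0.011344·9.7953 = 0.4400  (Pfizer)
  w_5 = 0.232617·0.8639 + -0.011344·9.9431 = 0.0882  (Kellogg)
Σw_i=1.0000  μᵀw=0.1830
σ²=wᵀΣw=λ₁·μ_p+λ₂ = 0.232617·0.183 + -0.011344 = 0.031224 ≈ 0.0312

0.3668


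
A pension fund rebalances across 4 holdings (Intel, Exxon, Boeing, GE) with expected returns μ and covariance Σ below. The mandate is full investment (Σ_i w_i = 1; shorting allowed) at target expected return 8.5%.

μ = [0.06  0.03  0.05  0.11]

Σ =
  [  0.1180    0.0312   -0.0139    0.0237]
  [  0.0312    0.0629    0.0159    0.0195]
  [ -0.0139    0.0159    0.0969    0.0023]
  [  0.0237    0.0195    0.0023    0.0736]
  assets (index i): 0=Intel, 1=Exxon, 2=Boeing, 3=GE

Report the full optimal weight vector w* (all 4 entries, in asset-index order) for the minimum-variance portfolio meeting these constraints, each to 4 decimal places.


0.1755  -0.0113  0.2854  0.5503

g=Σ⁻¹μ = [0.3675  -0.2983  0.5836  1.4370]
h=Σ⁻¹𝟙 = [5.6773  7.7273  9.6430  9.4101]
a=μᵀg=0.200351  b=𝟙ᵀg=2.089725  c=𝟙ᵀh=32.457769  D=ac−b²=2.135983
λ₁=(c·0.085−b)/D = (32.457769·0.085−2.089725)/2.135983 = 0.313292
λ₂=(a−b·0.085)/D = (0.200351−2.089725·0.085)/2.135983 = 0.010639
w* = 0.313292·g + 0.010639·h:
  w_0 = 0.313292·0.3675 + 0.010639·5.6773 = 0.1755  (Intel)
  w_1 = 0.313292·-0.2983 + 0.010639·7.7273 = -0.0113  (Exxon)
  w_2 = 0.313292·0.5836 + 0.010639·9.6430 = 0.2854  (Boeing)
  w_3 = 0.313292·1.4370 + 0.010639·9.4101 = 0.5503  (GE)
Σw_i=1.0000  μᵀw=0.0850
σ²=wᵀΣw=λ₁·μ_p+λ₂ = 0.313292·0.085 + 0.010639 = 0.037268 ≈ 0.0373


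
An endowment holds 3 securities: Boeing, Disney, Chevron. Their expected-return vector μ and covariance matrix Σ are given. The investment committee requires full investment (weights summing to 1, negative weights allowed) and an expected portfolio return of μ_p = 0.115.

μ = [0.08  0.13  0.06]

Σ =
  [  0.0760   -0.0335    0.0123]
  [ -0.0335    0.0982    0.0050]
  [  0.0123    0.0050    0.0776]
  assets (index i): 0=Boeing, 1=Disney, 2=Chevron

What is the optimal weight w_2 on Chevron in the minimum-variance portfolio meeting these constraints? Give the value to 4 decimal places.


x=Σ⁻¹μ = [1.8486  1.9364  0.3554]
y=Σ⁻¹𝟙 = [18.8485  16.1623  8.8576]
a=μᵀx=0.420946  b=𝟙ᵀx=4.140438  c=𝟙ᵀy=43.868450  D=ac−b²=1.323017
λ₁=(c·0.115−b)/D = (43.868450·0.115−4.140438)/1.323017 = 0.683614
λ₂=(a−b·0.115)/D = (0.420946−4.140438·0.115)/1.323017 = -0.041726
w* = 0.683614·x + -0.041726·y:
  w_0 = 0.683614·1.8486 + -0.041726·18.8485 = 0.4773  (Boeing)
  w_1 = 0.683614·1.9364 + -0.041726·16.1623 = 0.6493  (Disney)
  w_2 = 0.683614·0.3554 + -0.041726·8.8576 = -0.1266  (Chevron)
Σw_i=1.0000  μᵀw=0.1150
σ²=wᵀΣw=λ₁·μ_p+λ₂ = 0.683614·0.115 + -0.041726 = 0.036889 ≈ 0.0369

-0.1266


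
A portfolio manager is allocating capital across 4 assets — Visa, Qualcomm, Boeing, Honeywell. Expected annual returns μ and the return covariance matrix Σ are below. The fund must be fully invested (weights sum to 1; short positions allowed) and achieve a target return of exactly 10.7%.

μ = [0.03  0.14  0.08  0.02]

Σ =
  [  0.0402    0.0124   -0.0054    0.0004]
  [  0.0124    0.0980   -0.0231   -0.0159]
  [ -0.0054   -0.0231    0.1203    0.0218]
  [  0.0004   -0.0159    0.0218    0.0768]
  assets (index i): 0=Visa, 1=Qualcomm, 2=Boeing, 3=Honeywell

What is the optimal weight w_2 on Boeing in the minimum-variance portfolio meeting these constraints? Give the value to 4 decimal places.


0.3102

x=Σ⁻¹μ = [0.3573  1.6591  0.9388  0.3356]
y=Σ⁻¹𝟙 = [22.4119  11.6059  9.2491  12.6815]
a=μᵀx=0.324808  b=𝟙ᵀx=3.290746  c=𝟙ᵀy=55.948439  D=ac−b²=7.343518
λ₁=(c·0.107−b)/D = (55.948439·0.107−3.290746)/7.343518 = 0.367091
λ₂=(a−b·0.107)/D = (0.324808−3.290746·0.107)/7.343518 = -0.003718
w* = 0.367091·x + -0.003718·y:
  w_0 = 0.367091·0.3573 + -0.003718·22.4119 = 0.0478  (Visa)
  w_1 = 0.367091·1.6591 + -0.003718·11.6059 = 0.5659  (Qualcomm)
  w_2 = 0.367091·0.9388 + -0.003718·9.2491 = 0.3102  (Boeing)
  w_3 = 0.367091·0.3356 + -0.003718·12.6815 = 0.0760  (Honeywell)
Σw_i=1.0000  μᵀw=0.1070
σ²=wᵀΣw=λ₁·μ_p+λ₂ = 0.367091·0.107 + -0.003718 = 0.035561 ≈ 0.0356


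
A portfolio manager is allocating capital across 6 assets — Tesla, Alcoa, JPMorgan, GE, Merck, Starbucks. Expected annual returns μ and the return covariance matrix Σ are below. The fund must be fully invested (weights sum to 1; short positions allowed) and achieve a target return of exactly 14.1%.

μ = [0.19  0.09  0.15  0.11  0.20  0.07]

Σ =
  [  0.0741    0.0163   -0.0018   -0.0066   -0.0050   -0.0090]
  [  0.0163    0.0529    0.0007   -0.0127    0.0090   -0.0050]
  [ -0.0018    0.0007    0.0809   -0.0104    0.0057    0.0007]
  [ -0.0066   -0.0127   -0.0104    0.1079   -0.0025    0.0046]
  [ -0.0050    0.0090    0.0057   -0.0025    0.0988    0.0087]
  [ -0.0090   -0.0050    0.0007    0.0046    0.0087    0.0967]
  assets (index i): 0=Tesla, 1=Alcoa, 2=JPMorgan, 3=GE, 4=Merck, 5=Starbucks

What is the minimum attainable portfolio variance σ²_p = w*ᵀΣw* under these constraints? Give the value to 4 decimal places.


p=Σ⁻¹μ = [2.7655  0.9262  1.9571  1.4984  1.9371  0.7694]
q=Σ⁻¹𝟙 = [12.9872  17.6035  13.5461  13.1489  7.7543  11.0390]
a=μᵀp=1.508482  b=𝟙ᵀp=9.853758  c=𝟙ᵀq=76.078933  D=ac−b²=17.667169
λ₁=(c·0.141−b)/D = (76.078933·0.141−9.853758)/17.667169 = 0.049435
λ₂=(a−b·0.141)/D = (1.508482−9.853758·0.141)/17.667169 = 0.006741
w* = 0.049435·p + 0.006741·q:
  w_0 = 0.049435·2.7655 + 0.006741·12.9872 = 0.2243  (Tesla)
  w_1 = 0.049435·0.9262 + 0.006741·17.6035 = 0.1645  (Alcoa)
  w_2 = 0.049435·1.9571 + 0.006741·13.5461 = 0.1881  (JPMorgan)
  w_3 = 0.049435·1.4984 + 0.006741·13.1489 = 0.1627  (GE)
  w_4 = 0.049435·1.9371 + 0.006741·7.7543 = 0.1480  (Merck)
  w_5 = 0.049435·0.7694 + 0.006741·11.0390 = 0.1125  (Starbucks)
Σw_i=1.0000  μᵀw=0.1410
σ²=wᵀΣw=λ₁·μ_p+λ₂ = 0.049435·0.141 + 0.006741 = 0.013712 ≈ 0.0137

0.0137


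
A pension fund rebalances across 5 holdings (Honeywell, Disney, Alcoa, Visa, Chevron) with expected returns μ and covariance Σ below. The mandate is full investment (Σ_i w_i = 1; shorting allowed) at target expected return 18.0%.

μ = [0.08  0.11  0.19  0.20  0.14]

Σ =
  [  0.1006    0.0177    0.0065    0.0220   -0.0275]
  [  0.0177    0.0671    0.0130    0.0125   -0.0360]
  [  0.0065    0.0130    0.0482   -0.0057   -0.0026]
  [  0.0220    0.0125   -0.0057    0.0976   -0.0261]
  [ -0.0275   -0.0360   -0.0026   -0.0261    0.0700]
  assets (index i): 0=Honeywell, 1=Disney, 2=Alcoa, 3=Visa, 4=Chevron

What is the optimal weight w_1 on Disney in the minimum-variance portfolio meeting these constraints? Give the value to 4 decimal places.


x=Σ⁻¹μ = [0.7612  2.8594  3.7050  3.0797  5.0555]
y=Σ⁻¹𝟙 = [11.4395  26.8043  15.9198  15.5846  38.9670]
a=μᵀx=2.403072  b=𝟙ᵀx=15.460702  c=𝟙ᵀy=108.715259  D=ac−b²=22.217341
λ₁=(c·0.180−b)/D = (108.715259·0.180−15.460702)/22.217341 = 0.184903
λ₂=(a−b·0.180)/D = (2.403072−15.460702·0.180)/22.217341 = -0.017097
w* = 0.184903·x + -0.017097·y:
  w_0 = 0.184903·0.7612 + -0.017097·11.4395 = -0.0548  (Honeywell)
  w_1 = 0.184903·2.8594 + -0.017097·26.8043 = 0.0704  (Disney)
  w_2 = 0.184903·3.7050 + -0.017097·15.9198 = 0.4129  (Alcoa)
  w_3 = 0.184903·3.0797 + -0.017097·15.5846 = 0.3030  (Visa)
  w_4 = 0.184903·5.0555 + -0.017097·38.9670 = 0.2685  (Chevron)
Σw_i=1.0000  μᵀw=0.1800
σ²=wᵀΣw=λ₁·μ_p+λ₂ = 0.184903·0.180 + -0.017097 = 0.016185 ≈ 0.0162

0.0704


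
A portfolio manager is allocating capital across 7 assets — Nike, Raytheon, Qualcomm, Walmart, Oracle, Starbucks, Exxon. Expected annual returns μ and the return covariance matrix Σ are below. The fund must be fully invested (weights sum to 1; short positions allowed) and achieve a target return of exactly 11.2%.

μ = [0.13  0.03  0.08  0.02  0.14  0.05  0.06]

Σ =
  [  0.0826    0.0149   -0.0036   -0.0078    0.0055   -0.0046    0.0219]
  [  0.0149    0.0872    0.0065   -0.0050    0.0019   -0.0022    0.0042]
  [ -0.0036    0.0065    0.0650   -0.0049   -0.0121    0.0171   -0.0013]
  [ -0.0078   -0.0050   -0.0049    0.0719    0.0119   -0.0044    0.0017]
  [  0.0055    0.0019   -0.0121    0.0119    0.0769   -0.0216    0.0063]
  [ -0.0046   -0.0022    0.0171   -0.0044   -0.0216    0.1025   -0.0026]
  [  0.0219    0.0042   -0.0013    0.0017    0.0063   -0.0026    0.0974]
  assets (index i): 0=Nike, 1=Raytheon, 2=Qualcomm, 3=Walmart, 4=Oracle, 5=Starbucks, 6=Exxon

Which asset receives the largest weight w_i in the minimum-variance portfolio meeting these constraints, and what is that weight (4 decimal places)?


Oracle (0.3649)

u=Σ⁻¹μ = [1.5279  -0.0533  1.5363  0.2369  2.1167  0.7596  0.1745]
v=Σ⁻¹𝟙 = [10.4277  8.9814  16.0285  14.8300  14.9934  11.7123  6.8330]
a=μᵀu=0.669456  b=𝟙ᵀu=6.298579  c=𝟙ᵀv=83.806175  D=ac−b²=16.432473
λ₁=(c·0.112−b)/D = (83.806175·0.112−6.298579)/16.432473 = 0.187903
λ₂=(a−b·0.112)/D = (0.669456−6.298579·0.112)/16.432473 = -0.002190
w* = 0.187903·u + -0.002190·v:
  w_0 = 0.187903·1.5279 + -0.002190·10.4277 = 0.2643  (Nike)
  w_1 = 0.187903·-0.0533 + -0.002190·8.9814 = -0.0297  (Raytheon)
  w_2 = 0.187903·1.5363 + -0.002190·16.0285 = 0.2536  (Qualcomm)
  w_3 = 0.187903·0.2369 + -0.002190·14.8300 = 0.0120  (Walmart)
  w_4 = 0.187903·2.1167 + -0.002190·14.9934 = 0.3649  (Oracle)
  w_5 = 0.187903·0.7596 + -0.002190·11.7123 = 0.1171  (Starbucks)
  w_6 = 0.187903·0.1745 + -0.002190·6.8330 = 0.0178  (Exxon)
Σw_i=1.0000  μᵀw=0.1120
σ²=wᵀΣw=λ₁·μ_p+λ₂ = 0.187903·0.112 + -0.002190 = 0.018855 ≈ 0.0189
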